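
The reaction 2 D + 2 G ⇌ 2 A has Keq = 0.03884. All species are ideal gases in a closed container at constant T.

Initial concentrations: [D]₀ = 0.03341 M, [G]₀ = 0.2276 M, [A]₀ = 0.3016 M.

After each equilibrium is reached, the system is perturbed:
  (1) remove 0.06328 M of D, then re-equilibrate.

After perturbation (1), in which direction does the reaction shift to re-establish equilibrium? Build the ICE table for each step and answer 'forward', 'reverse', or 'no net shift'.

Q₀ = 1573 vs Keq = 0.03884 ⇒ Q>K, reverse
Step 1:
                  D         G         A
  I         0.03341    0.2276    0.3016
  C          0.2716    0.2716   -0.2716
  E           0.305    0.4992   0.03001
  solve Keq expr → x = -0.1358; check Q = 0.03884
Then remove 0.06328 M of D.
Step 2:
                  D         G         A
  I          0.2417    0.4992   0.03001
  C        0.005427  0.005427 -0.005427
  E          0.2472    0.5046   0.02458
  solve Keq expr → x = -0.002714; check Q = 0.03884

Direction: reverse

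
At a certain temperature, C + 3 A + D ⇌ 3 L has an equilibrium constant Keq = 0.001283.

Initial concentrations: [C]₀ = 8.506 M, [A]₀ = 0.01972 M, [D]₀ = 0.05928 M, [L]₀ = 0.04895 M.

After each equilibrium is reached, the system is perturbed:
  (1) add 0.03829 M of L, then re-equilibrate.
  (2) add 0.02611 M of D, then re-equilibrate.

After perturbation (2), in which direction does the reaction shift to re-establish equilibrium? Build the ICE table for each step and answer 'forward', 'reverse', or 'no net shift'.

Direction: forward

Q₀ = 30.33 vs Keq = 0.001283 ⇒ Q>K, reverse
Step 1:
                  C         A         D         L
  Initial     8.506   0.01972   0.05928   0.04895
  Change    0.01437   0.04311   0.01437  -0.04311
  Equil        8.52   0.06283   0.07365  0.005845
  solve Keq expr → x = -0.01437; check Q = 0.001283
Then add 0.03829 M of L.
Step 2:
                  C         A         D         L
  Initial      8.52   0.06283   0.07365   0.04413
  Change    0.01154   0.03461   0.01154  -0.03461
  Equil       8.532   0.09744   0.08519   0.00952
  solve Keq expr → x = -0.01154; check Q = 0.001283
Then add 0.02611 M of D.
Step 3:
                  C         A         D         L
  Initial     8.532   0.09744    0.1113   0.00952
  Change  -2.6473e-04 -7.9420e-04 -2.6473e-04 7.9420e-04
  Equil       8.532   0.09665     0.111   0.01031
  solve Keq expr → x = 2.6473e-04; check Q = 0.001283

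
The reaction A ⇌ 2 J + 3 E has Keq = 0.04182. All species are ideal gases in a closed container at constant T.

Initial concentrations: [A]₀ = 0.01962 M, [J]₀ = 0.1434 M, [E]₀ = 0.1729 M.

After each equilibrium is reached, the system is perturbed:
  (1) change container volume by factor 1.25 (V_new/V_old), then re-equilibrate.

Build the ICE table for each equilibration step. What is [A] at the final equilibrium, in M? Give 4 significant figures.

Q₀ = 0.005417 vs Keq = 0.04182 ⇒ Q<K, forward
Step 1:
                    A           J           E
  init        0.01962      0.1434      0.1729
  Δ          -0.01306     0.02613     0.03919
  eq         0.006556      0.1695      0.2121
  solve Keq expr → x = 0.01306; check Q = 0.04182
Then change container volume by factor 1.25 (V_new/V_old).
Step 2:
                    A           J           E
  init       0.005245      0.1356      0.1697
  Δ         -0.002595    0.005191    0.007786
  eq          0.00265      0.1408      0.1775
  solve Keq expr → x = 0.002595; check Q = 0.04182

[A]_eq = 0.00265 M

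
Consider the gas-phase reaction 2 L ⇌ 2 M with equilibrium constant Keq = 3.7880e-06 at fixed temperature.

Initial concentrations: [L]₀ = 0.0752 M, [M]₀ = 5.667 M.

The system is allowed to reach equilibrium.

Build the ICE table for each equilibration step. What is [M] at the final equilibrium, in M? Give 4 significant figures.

Q₀ = 5679 vs Keq = 3.7880e-06 ⇒ Q>K, reverse
Step 1:
                   L          M
  init        0.0752      5.667
  Δ            5.656     -5.656
  eq           5.731    0.01115
  solve Keq expr → x = -2.828; check Q = 3.7880e-06

[M]_eq = 0.01115 M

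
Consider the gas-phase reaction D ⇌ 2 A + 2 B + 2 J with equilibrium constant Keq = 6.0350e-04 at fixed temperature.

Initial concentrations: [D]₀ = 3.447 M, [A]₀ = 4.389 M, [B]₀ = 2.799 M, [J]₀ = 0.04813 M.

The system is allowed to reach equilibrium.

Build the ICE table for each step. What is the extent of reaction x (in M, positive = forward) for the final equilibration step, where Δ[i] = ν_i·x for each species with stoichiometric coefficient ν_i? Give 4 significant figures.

Q₀ = 0.1014 vs Keq = 6.0350e-04 ⇒ Q>K, reverse
Step 1:
                    D           A           B           J
  I             3.447       4.389       2.799     0.04813
  C           0.02215    -0.04431    -0.04431    -0.04431
  E             3.469       4.345       2.755    0.003823
  solve Keq expr → x = -0.02215; check Q = 6.0350e-04

x = -0.02215 M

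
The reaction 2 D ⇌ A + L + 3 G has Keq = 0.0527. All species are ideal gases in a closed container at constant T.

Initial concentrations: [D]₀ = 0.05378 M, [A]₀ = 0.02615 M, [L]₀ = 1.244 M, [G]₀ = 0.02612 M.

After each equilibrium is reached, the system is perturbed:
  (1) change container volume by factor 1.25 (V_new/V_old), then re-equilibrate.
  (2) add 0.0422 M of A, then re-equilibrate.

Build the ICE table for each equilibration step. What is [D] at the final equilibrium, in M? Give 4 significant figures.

Q₀ = 2.0043e-04 vs Keq = 0.0527 ⇒ Q<K, forward
Step 1:
                   D          A          L          G
  Initial    0.05378    0.02615      1.244    0.02612
  Change    -0.03287    0.01644    0.01644    0.04931
  Equil      0.02091    0.04259       1.26    0.07543
  solve Keq expr → x = 0.01644; check Q = 0.0527
Then change container volume by factor 1.25 (V_new/V_old).
Step 2:
                   D          A          L          G
  Initial    0.01673    0.03407      1.008    0.06034
  Change    -0.00306    0.00153    0.00153    0.00459
  Equil      0.01367     0.0356       1.01    0.06493
  solve Keq expr → x = 0.00153; check Q = 0.0527
Then add 0.0422 M of A.
Step 3:
                   D          A          L          G
  Initial    0.01367     0.0778       1.01    0.06493
  Change    0.003744  -0.001872  -0.001872  -0.005616
  Equil      0.01741    0.07593      1.008    0.05932
  solve Keq expr → x = -0.001872; check Q = 0.0527

[D]_eq = 0.01741 M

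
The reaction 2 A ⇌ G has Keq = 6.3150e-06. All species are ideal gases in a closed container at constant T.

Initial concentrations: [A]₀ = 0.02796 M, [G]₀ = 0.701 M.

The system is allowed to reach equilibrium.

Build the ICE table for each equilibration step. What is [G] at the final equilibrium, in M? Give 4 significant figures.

Q₀ = 896.7 vs Keq = 6.3150e-06 ⇒ Q>K, reverse
Step 1:
                    A           G
  I           0.02796       0.701
  C             1.402      -0.701
  E              1.43  1.2912e-05
  solve Keq expr → x = -0.701; check Q = 6.3150e-06

[G]_eq = 1.2912e-05 M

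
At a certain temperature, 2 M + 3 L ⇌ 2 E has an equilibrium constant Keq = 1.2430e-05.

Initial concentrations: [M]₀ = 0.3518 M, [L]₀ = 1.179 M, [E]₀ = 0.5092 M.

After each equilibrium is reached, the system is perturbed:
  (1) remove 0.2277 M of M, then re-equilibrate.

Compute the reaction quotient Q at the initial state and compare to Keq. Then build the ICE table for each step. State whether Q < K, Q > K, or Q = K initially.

Q₀ = 1.278; Q > K (proceeds reverse)

Q₀ = 1.278 vs Keq = 1.2430e-05 ⇒ Q>K, reverse
Step 1:
                  M         L         E
  init       0.3518     1.179    0.5092
  Δ          0.5011    0.7517   -0.5011
  eq         0.8529     1.931  0.008067
  solve Keq expr → x = -0.2506; check Q = 1.2430e-05
Then remove 0.2277 M of M.
Step 2:
                  M         L         E
  init       0.6252     1.931  0.008067
  Δ        0.002119  0.003178 -0.002119
  eq         0.6274     1.934  0.005948
  solve Keq expr → x = -0.001059; check Q = 1.2430e-05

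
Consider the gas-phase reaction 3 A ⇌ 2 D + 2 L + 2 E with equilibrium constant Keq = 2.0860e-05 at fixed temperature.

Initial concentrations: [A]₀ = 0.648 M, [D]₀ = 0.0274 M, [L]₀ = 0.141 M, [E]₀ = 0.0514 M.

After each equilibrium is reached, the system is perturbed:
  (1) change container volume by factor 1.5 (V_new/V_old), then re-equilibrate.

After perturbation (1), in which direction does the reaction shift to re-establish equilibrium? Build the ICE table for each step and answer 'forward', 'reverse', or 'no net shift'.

Q₀ = 1.4492e-07 vs Keq = 2.0860e-05 ⇒ Q<K, forward
Step 1:
                    A           D           L           E
  Initial       0.648      0.0274       0.141      0.0514
  Change      -0.0886     0.05907     0.05907     0.05907
  Equil        0.5594     0.08647      0.2001      0.1105
  solve Keq expr → x = 0.02953; check Q = 2.0860e-05
Then change container volume by factor 1.5 (V_new/V_old).
Step 2:
                    A           D           L           E
  Initial      0.3729     0.05764      0.1334     0.07364
  Change     -0.02217     0.01478     0.01478     0.01478
  Equil        0.3508     0.07242      0.1482     0.08842
  solve Keq expr → x = 0.00739; check Q = 2.0860e-05

Direction: forward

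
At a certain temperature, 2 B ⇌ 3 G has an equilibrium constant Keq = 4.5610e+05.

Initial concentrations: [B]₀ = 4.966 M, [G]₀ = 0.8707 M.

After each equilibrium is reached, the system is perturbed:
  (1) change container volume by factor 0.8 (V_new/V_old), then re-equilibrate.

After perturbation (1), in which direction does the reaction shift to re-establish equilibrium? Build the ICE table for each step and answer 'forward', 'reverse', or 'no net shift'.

Direction: reverse

Q₀ = 0.02677 vs Keq = 4.5610e+05 ⇒ Q<K, forward
Step 1:
                  B         G
  I           4.966    0.8707
  C          -4.931     7.396
  E          0.0352     8.267
  solve Keq expr → x = 2.465; check Q = 4.5610e+05
Then change container volume by factor 0.8 (V_new/V_old).
Step 2:
                  B         G
  I         0.04399     10.33
  C        0.005138 -0.007707
  E         0.04913     10.33
  solve Keq expr → x = -0.002569; check Q = 4.5610e+05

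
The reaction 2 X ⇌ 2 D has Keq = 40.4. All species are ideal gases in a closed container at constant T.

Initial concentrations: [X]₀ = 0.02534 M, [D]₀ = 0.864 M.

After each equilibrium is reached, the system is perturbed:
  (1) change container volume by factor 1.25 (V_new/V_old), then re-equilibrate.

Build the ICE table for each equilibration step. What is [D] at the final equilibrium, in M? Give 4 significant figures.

[D]_eq = 0.6148 M

Q₀ = 1163 vs Keq = 40.4 ⇒ Q>K, reverse
Step 1:
                  X         D
  I         0.02534     0.864
  C         0.09556  -0.09556
  E          0.1209    0.7684
  solve Keq expr → x = -0.04778; check Q = 40.4
Then change container volume by factor 1.25 (V_new/V_old).
Step 2:
                  X         D
  I         0.09672    0.6148
  C               0         0
  E         0.09672    0.6148
  solve Keq expr → x = 0; check Q = 40.4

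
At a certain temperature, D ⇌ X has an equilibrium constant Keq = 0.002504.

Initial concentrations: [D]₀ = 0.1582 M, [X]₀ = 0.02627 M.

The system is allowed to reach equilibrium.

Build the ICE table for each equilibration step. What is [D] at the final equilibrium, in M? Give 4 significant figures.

Q₀ = 0.1661 vs Keq = 0.002504 ⇒ Q>K, reverse
Step 1:
                   D          X
  Initial     0.1582    0.02627
  Change     0.02581   -0.02581
  Equil        0.184 4.6076e-04
  solve Keq expr → x = -0.02581; check Q = 0.002504

[D]_eq = 0.184 M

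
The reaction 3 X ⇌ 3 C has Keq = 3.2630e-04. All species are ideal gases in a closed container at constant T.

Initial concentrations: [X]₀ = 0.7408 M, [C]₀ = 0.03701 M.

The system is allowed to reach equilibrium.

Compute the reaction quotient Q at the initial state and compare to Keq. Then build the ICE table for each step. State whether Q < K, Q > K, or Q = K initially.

Q₀ = 1.2470e-04 vs Keq = 3.2630e-04 ⇒ Q<K, forward
Step 1:
                    X           C
  I            0.7408     0.03701
  C          -0.01309     0.01309
  E            0.7277      0.0501
  solve Keq expr → x = 0.004363; check Q = 3.2630e-04

Q₀ = 1.2470e-04; Q < K (proceeds forward)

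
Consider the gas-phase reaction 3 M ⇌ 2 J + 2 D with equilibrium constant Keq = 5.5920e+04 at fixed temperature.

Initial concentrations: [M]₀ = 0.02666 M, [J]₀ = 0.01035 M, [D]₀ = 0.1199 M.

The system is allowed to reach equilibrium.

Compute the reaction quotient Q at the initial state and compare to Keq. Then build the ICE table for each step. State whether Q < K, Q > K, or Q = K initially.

Q₀ = 0.08127 vs Keq = 5.5920e+04 ⇒ Q<K, forward
Step 1:
                  M         J         D
  I         0.02666   0.01035    0.1199
  C        -0.02602   0.01735   0.01735
  E       6.3698e-04    0.0277    0.1372
  solve Keq expr → x = 0.008674; check Q = 5.5920e+04

Q₀ = 0.08127; Q < K (proceeds forward)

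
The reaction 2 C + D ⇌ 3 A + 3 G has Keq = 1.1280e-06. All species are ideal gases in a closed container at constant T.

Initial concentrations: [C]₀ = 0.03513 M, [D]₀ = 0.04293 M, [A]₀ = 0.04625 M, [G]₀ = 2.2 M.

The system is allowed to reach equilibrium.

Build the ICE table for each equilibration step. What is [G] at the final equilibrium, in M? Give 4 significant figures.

Q₀ = 19.88 vs Keq = 1.1280e-06 ⇒ Q>K, reverse
Step 1:
                    C           D           A           G
  Initial     0.03513     0.04293     0.04625         2.2
  Change      0.03063     0.01531    -0.04594    -0.04594
  Equil       0.06576     0.05824  3.0519e-04       2.154
  solve Keq expr → x = -0.01531; check Q = 1.1280e-06

[G]_eq = 2.154 M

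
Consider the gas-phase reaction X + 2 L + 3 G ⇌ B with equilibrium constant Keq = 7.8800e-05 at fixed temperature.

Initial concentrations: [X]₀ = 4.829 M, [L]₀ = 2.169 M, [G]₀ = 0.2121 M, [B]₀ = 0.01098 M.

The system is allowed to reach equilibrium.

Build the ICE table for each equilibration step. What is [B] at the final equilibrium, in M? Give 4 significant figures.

[B]_eq = 2.6909e-05 M

Q₀ = 0.05065 vs Keq = 7.8800e-05 ⇒ Q>K, reverse
Step 1:
                    X           L           G           B
  init          4.829       2.169      0.2121     0.01098
  Δ           0.01095     0.02191     0.03286    -0.01095
  eq             4.84       2.191       0.245  2.6909e-05
  solve Keq expr → x = -0.01095; check Q = 7.8800e-05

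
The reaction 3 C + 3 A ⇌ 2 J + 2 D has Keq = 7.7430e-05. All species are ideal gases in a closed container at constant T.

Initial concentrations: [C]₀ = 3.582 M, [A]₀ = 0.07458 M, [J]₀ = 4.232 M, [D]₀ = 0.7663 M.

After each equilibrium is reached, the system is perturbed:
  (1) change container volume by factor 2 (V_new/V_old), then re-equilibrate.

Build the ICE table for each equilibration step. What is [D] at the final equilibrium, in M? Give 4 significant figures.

Q₀ = 551.6 vs Keq = 7.7430e-05 ⇒ Q>K, reverse
Step 1:
                   C          A          J          D
  I            3.582    0.07458      4.232     0.7663
  C            1.101      1.101    -0.7338    -0.7338
  E            4.683      1.175      3.498    0.03248
  solve Keq expr → x = -0.3669; check Q = 7.7430e-05
Then change container volume by factor 2 (V_new/V_old).
Step 2:
                   C          A          J          D
  I            2.341     0.5877      1.749    0.01624
  C          0.01166    0.01166  -0.007776  -0.007776
  E            2.353     0.5993      1.741   0.008463
  solve Keq expr → x = -0.003888; check Q = 7.7430e-05

[D]_eq = 0.008463 M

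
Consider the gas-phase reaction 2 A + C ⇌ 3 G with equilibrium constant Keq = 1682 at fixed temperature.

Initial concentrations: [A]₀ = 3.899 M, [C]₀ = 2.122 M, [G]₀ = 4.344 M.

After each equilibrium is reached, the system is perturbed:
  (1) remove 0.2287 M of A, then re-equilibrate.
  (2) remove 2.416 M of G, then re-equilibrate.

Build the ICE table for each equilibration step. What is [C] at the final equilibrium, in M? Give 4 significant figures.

Q₀ = 2.541 vs Keq = 1682 ⇒ Q<K, forward
Step 1:
                   A          C          G
  I            3.899      2.122      4.344
  C           -3.055     -1.528      4.583
  E           0.8436     0.5943      8.927
  solve Keq expr → x = 1.528; check Q = 1682
Then remove 0.2287 M of A.
Step 2:
                   A          C          G
  I           0.6149     0.5943      8.927
  C           0.1501    0.07506    -0.2252
  E            0.765     0.6694      8.702
  solve Keq expr → x = -0.07506; check Q = 1682
Then remove 2.416 M of G.
Step 3:
                   A          C          G
  I            0.765     0.6694      6.286
  C          -0.2132    -0.1066     0.3198
  E           0.5518     0.5628      6.606
  solve Keq expr → x = 0.1066; check Q = 1682

[C]_eq = 0.5628 M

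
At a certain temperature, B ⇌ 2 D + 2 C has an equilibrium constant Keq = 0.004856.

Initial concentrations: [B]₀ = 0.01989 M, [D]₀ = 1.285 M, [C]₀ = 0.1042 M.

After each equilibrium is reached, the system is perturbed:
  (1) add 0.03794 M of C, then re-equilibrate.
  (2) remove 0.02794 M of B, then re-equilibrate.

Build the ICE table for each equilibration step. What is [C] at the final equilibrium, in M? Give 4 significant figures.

[C]_eq = 0.01424 M

Q₀ = 0.9014 vs Keq = 0.004856 ⇒ Q>K, reverse
Step 1:
                  B         D         C
  I         0.01989     1.285    0.1042
  C         0.04469  -0.08939  -0.08939
  E         0.06458     1.196   0.01481
  solve Keq expr → x = -0.04469; check Q = 0.004856
Then add 0.03794 M of C.
Step 2:
                  B         D         C
  I         0.06458     1.196   0.05275
  C         0.01776  -0.03552  -0.03552
  E         0.08234      1.16   0.01724
  solve Keq expr → x = -0.01776; check Q = 0.004856
Then remove 0.02794 M of B.
Step 3:
                  B         D         C
  I          0.0544      1.16   0.01724
  C        0.001499 -0.002998 -0.002998
  E          0.0559     1.157   0.01424
  solve Keq expr → x = -0.001499; check Q = 0.004856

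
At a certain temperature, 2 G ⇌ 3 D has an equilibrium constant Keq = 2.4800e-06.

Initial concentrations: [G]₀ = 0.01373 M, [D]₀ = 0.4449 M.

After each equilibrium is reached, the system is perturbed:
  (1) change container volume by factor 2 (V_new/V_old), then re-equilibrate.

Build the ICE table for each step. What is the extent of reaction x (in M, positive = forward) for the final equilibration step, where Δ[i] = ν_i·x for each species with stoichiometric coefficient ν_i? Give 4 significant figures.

x = 2.6344e-04 M

Q₀ = 467.1 vs Keq = 2.4800e-06 ⇒ Q>K, reverse
Step 1:
                   G          D
  I          0.01373     0.4449
  C           0.2925    -0.4388
  E           0.3062    0.00615
  solve Keq expr → x = -0.1463; check Q = 2.4800e-06
Then change container volume by factor 2 (V_new/V_old).
Step 2:
                   G          D
  I           0.1531   0.003075
  C       -5.2688e-04 7.9032e-04
  E           0.1526   0.003865
  solve Keq expr → x = 2.6344e-04; check Q = 2.4800e-06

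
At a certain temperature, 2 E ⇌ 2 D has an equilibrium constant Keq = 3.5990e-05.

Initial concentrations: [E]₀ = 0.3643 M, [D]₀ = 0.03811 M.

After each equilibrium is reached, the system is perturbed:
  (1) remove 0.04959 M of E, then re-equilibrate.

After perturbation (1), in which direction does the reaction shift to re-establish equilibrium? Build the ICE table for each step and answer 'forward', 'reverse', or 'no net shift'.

Direction: reverse

Q₀ = 0.01094 vs Keq = 3.5990e-05 ⇒ Q>K, reverse
Step 1:
                    E           D
  I            0.3643     0.03811
  C           0.03571    -0.03571
  E               0.4      0.0024
  solve Keq expr → x = -0.01786; check Q = 3.5990e-05
Then remove 0.04959 M of E.
Step 2:
                    E           D
  I            0.3504      0.0024
  C        2.9572e-04 -2.9572e-04
  E            0.3507    0.002104
  solve Keq expr → x = -1.4786e-04; check Q = 3.5990e-05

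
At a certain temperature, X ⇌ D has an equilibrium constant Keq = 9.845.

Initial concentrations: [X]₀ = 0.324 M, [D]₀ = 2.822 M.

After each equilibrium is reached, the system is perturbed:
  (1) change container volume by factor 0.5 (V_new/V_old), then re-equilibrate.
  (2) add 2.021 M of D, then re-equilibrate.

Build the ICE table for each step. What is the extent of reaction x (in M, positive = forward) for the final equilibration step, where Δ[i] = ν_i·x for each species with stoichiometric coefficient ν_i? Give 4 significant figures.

x = -0.1864 M

Q₀ = 8.71 vs Keq = 9.845 ⇒ Q<K, forward
Step 1:
                    X           D
  Initial       0.324       2.822
  Change     -0.03391     0.03391
  Equil        0.2901       2.856
  solve Keq expr → x = 0.03391; check Q = 9.845
Then change container volume by factor 0.5 (V_new/V_old).
Step 2:
                    X           D
  Initial      0.5802       5.712
  Change            0           0
  Equil        0.5802       5.712
  solve Keq expr → x = 0; check Q = 9.845
Then add 2.021 M of D.
Step 3:
                    X           D
  Initial      0.5802       7.733
  Change       0.1864     -0.1864
  Equil        0.7665       7.546
  solve Keq expr → x = -0.1864; check Q = 9.845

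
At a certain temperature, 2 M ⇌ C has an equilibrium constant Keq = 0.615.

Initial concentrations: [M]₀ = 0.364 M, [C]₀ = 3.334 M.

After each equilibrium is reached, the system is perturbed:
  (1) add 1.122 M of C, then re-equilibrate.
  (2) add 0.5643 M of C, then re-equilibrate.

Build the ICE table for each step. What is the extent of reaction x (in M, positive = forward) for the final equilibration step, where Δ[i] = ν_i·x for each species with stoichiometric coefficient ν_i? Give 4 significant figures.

Q₀ = 25.16 vs Keq = 0.615 ⇒ Q>K, reverse
Step 1:
                   M          C
  init         0.364      3.334
  Δ            1.655    -0.8274
  eq           2.019      2.507
  solve Keq expr → x = -0.8274; check Q = 0.615
Then add 1.122 M of C.
Step 2:
                   M          C
  init         2.019      3.629
  Δ           0.3507    -0.1754
  eq            2.37      3.453
  solve Keq expr → x = -0.1754; check Q = 0.615
Then add 0.5643 M of C.
Step 3:
                   M          C
  init          2.37      4.018
  Δ           0.1606   -0.08031
  eq            2.53      3.937
  solve Keq expr → x = -0.08031; check Q = 0.615

x = -0.08031 M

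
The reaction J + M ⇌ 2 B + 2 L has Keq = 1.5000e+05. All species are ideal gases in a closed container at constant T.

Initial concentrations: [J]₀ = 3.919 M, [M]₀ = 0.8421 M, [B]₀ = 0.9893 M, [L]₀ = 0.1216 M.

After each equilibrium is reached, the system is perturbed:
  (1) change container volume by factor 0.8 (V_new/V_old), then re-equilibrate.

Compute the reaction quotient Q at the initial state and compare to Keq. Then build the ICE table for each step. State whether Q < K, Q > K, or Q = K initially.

Q₀ = 0.004385 vs Keq = 1.5000e+05 ⇒ Q<K, forward
Step 1:
                  J         M         B         L
  I           3.919    0.8421    0.9893    0.1216
  C          -0.842    -0.842     1.684     1.684
  E           3.077 5.0490e-05     2.673     1.806
  solve Keq expr → x = 0.842; check Q = 1.5000e+05
Then change container volume by factor 0.8 (V_new/V_old).
Step 2:
                  J         M         B         L
  I           3.846 6.3113e-05     3.342     2.257
  C       3.5490e-05 3.5490e-05 -7.0979e-05 -7.0979e-05
  E           3.846 9.8602e-05     3.342     2.257
  solve Keq expr → x = -3.5490e-05; check Q = 1.5000e+05

Q₀ = 0.004385; Q < K (proceeds forward)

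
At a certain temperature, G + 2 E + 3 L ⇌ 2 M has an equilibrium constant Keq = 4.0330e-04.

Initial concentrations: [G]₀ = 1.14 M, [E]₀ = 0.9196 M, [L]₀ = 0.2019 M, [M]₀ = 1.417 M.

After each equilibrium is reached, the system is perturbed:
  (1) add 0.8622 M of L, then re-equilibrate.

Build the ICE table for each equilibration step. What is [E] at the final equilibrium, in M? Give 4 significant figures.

Q₀ = 253.1 vs Keq = 4.0330e-04 ⇒ Q>K, reverse
Step 1:
                    G           E           L           M
  I              1.14      0.9196      0.2019       1.417
  C            0.6226       1.245       1.868      -1.245
  E             1.763       2.165        2.07      0.1718
  solve Keq expr → x = -0.6226; check Q = 4.0330e-04
Then add 0.8622 M of L.
Step 2:
                    G           E           L           M
  I             1.763       2.165       2.932      0.1718
  C          -0.04265    -0.08529     -0.1279     0.08529
  E              1.72       2.079       2.804      0.2571
  solve Keq expr → x = 0.04265; check Q = 4.0330e-04

[E]_eq = 2.079 M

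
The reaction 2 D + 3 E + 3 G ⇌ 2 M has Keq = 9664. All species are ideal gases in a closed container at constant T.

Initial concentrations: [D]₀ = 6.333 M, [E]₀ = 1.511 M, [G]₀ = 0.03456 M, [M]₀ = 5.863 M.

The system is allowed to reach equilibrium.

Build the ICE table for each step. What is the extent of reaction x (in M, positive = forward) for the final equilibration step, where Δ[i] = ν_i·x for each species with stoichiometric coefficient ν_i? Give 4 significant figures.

x = 0.001643 M

Q₀ = 6019 vs Keq = 9664 ⇒ Q<K, forward
Step 1:
                    D           E           G           M
  I             6.333       1.511     0.03456       5.863
  C         -0.003286   -0.004928   -0.004928    0.003286
  E              6.33       1.506     0.02963       5.866
  solve Keq expr → x = 0.001643; check Q = 9664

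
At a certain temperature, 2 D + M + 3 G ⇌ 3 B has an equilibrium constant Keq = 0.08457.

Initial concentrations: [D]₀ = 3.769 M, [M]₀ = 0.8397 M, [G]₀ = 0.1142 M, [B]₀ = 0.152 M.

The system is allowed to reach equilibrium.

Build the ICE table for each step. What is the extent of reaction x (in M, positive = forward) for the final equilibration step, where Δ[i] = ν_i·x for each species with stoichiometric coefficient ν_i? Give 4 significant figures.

x = -0.006134 M

Q₀ = 0.1977 vs Keq = 0.08457 ⇒ Q>K, reverse
Step 1:
                   D          M          G          B
  I            3.769     0.8397     0.1142      0.152
  C          0.01227   0.006134     0.0184    -0.0184
  E            3.781     0.8458     0.1326     0.1336
  solve Keq expr → x = -0.006134; check Q = 0.08457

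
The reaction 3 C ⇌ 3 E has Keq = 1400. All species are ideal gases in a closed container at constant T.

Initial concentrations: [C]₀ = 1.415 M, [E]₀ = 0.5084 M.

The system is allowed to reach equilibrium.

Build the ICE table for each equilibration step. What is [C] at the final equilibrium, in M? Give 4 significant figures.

Q₀ = 0.04638 vs Keq = 1400 ⇒ Q<K, forward
Step 1:
                    C           E
  I             1.415      0.5084
  C            -1.257       1.257
  E            0.1578       1.766
  solve Keq expr → x = 0.4191; check Q = 1400

[C]_eq = 0.1578 M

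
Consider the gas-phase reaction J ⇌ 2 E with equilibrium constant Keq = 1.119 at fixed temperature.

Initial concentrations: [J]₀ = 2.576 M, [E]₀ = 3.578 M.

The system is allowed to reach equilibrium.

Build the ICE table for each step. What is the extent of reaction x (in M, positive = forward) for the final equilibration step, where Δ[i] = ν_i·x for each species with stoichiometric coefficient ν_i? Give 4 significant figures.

x = -0.815 M

Q₀ = 4.97 vs Keq = 1.119 ⇒ Q>K, reverse
Step 1:
                   J          E
  init         2.576      3.578
  Δ            0.815      -1.63
  eq           3.391      1.948
  solve Keq expr → x = -0.815; check Q = 1.119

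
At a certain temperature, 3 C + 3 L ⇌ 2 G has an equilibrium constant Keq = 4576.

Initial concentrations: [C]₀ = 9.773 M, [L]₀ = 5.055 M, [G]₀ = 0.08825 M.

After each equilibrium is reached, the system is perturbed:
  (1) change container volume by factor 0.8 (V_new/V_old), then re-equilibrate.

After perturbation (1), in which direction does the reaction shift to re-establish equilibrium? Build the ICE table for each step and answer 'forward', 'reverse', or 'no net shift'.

Q₀ = 6.4593e-08 vs Keq = 4576 ⇒ Q<K, forward
Step 1:
                  C         L         G
  I           9.773     5.055   0.08825
  C          -5.026    -5.026     3.351
  E           4.747   0.02891     3.439
  solve Keq expr → x = 1.675; check Q = 4576
Then change container volume by factor 0.8 (V_new/V_old).
Step 2:
                  C         L         G
  I           5.934   0.03614     4.299
  C       -0.009232 -0.009232  0.006155
  E           5.924   0.02691     4.305
  solve Keq expr → x = 0.003077; check Q = 4576

Direction: forward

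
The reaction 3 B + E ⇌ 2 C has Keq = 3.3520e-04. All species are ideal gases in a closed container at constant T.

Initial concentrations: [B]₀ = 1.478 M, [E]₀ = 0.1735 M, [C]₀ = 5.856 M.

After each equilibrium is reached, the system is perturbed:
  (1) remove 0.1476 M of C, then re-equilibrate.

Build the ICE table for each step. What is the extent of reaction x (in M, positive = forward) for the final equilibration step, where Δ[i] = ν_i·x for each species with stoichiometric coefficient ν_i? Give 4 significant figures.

Q₀ = 61.22 vs Keq = 3.3520e-04 ⇒ Q>K, reverse
Step 1:
                    B           E           C
  I             1.478      0.1735       5.856
  C             7.559        2.52       -5.04
  E             9.037       2.693      0.8163
  solve Keq expr → x = -2.52; check Q = 3.3520e-04
Then remove 0.1476 M of C.
Step 2:
                    B           E           C
  I             9.037       2.693      0.6687
  C           -0.1735    -0.05783      0.1157
  E             8.864       2.636      0.7844
  solve Keq expr → x = 0.05783; check Q = 3.3520e-04

x = 0.05783 M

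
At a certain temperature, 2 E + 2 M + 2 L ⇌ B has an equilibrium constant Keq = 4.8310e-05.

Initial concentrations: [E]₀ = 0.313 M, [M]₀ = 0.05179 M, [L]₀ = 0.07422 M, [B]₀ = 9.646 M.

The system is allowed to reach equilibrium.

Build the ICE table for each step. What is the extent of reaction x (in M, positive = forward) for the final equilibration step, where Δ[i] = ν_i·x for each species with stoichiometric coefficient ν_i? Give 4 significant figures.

x = -3.476 M

Q₀ = 6.6638e+06 vs Keq = 4.8310e-05 ⇒ Q>K, reverse
Step 1:
                  E         M         L         B
  I           0.313   0.05179   0.07422     9.646
  C           6.951     6.951     6.951    -3.476
  E           7.264     7.003     7.025      6.17
  solve Keq expr → x = -3.476; check Q = 4.8310e-05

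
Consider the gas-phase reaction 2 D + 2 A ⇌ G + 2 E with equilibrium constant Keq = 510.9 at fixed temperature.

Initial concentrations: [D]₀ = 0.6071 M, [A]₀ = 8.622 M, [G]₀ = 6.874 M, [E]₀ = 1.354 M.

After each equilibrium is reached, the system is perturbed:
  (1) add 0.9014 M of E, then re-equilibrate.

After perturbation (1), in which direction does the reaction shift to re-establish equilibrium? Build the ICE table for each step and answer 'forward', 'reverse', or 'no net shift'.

Q₀ = 0.4599 vs Keq = 510.9 ⇒ Q<K, forward
Step 1:
                  D         A         G         E
  init       0.6071     8.622     6.874     1.354
  Δ         -0.5786   -0.5786    0.2893    0.5786
  eq        0.02845     8.043     7.163     1.933
  solve Keq expr → x = 0.2893; check Q = 510.9
Then add 0.9014 M of E.
Step 2:
                  D         A         G         E
  init      0.02845     8.043     7.163     2.834
  Δ         0.01299   0.01299 -0.006496  -0.01299
  eq        0.04144     8.056     7.157     2.821
  solve Keq expr → x = -0.006496; check Q = 510.9

Direction: reverse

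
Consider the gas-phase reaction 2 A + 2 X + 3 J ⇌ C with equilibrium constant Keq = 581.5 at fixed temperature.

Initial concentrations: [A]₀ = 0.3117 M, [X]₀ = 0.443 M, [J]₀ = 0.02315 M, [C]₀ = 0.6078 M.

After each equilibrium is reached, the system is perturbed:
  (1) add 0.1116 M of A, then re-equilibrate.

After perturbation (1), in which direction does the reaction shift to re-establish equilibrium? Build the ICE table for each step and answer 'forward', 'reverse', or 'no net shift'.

Direction: forward

Q₀ = 2.5694e+06 vs Keq = 581.5 ⇒ Q>K, reverse
Step 1:
                  A         X         J         C
  init       0.3117     0.443   0.02315    0.6078
  Δ          0.1418    0.1418    0.2127  -0.07091
  eq         0.4535    0.5848    0.2359    0.5369
  solve Keq expr → x = -0.07091; check Q = 581.5
Then add 0.1116 M of A.
Step 2:
                  A         X         J         C
  init       0.5651    0.5848    0.2359    0.5369
  Δ        -0.01567  -0.01567  -0.02351  0.007836
  eq         0.5495    0.5692    0.2124    0.5447
  solve Keq expr → x = 0.007836; check Q = 581.5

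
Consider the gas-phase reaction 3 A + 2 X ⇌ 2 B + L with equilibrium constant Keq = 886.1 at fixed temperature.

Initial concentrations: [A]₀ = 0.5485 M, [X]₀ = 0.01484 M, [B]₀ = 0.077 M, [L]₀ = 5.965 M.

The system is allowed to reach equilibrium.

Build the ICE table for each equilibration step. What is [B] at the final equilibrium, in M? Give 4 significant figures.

Q₀ = 973.2 vs Keq = 886.1 ⇒ Q>K, reverse
Step 1:
                    A           X           B           L
  init         0.5485     0.01484       0.077       5.965
  Δ        8.4386e-04  5.6257e-04 -5.6257e-04 -2.8129e-04
  eq           0.5493      0.0154     0.07644       5.965
  solve Keq expr → x = -2.8129e-04; check Q = 886.1

[B]_eq = 0.07644 M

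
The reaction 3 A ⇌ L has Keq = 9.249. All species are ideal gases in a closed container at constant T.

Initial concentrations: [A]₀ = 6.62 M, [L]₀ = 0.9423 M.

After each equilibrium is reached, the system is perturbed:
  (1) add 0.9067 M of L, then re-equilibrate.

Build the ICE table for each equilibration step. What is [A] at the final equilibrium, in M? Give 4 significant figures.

Q₀ = 0.003248 vs Keq = 9.249 ⇒ Q<K, forward
Step 1:
                  A         L
  init         6.62    0.9423
  Δ          -5.939      1.98
  eq         0.6811     2.922
  solve Keq expr → x = 1.98; check Q = 9.249
Then add 0.9067 M of L.
Step 2:
                  A         L
  init       0.6811     3.829
  Δ         0.06284  -0.02095
  eq         0.7439     3.808
  solve Keq expr → x = -0.02095; check Q = 9.249

[A]_eq = 0.7439 M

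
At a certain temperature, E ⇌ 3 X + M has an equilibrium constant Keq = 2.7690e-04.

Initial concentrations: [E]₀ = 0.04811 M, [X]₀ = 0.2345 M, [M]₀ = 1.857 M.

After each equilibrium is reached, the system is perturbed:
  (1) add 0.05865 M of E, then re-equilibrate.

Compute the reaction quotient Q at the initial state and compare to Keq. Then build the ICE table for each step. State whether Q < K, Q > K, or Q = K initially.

Q₀ = 0.4977; Q > K (proceeds reverse)

Q₀ = 0.4977 vs Keq = 2.7690e-04 ⇒ Q>K, reverse
Step 1:
                    E           X           M
  init        0.04811      0.2345       1.857
  Δ            0.0694     -0.2082     -0.0694
  eq           0.1175     0.02631       1.788
  solve Keq expr → x = -0.0694; check Q = 2.7690e-04
Then add 0.05865 M of E.
Step 2:
                    E           X           M
  init         0.1762     0.02631       1.788
  Δ         -0.001241    0.003723    0.001241
  eq           0.1749     0.03003       1.789
  solve Keq expr → x = 0.001241; check Q = 2.7690e-04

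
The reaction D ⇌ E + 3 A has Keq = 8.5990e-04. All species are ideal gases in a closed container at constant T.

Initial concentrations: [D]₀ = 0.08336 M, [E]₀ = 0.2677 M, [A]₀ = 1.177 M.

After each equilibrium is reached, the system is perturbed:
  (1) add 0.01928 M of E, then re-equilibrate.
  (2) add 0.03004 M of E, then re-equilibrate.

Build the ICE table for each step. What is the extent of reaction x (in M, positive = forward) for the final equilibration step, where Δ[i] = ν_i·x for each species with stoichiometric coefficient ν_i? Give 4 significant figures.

x = -0.02193 M

Q₀ = 5.236 vs Keq = 8.5990e-04 ⇒ Q>K, reverse
Step 1:
                    D           E           A
  I           0.08336      0.2677       1.177
  C            0.2626     -0.2626     -0.7879
  E             0.346    0.005052      0.3891
  solve Keq expr → x = -0.2626; check Q = 8.5990e-04
Then add 0.01928 M of E.
Step 2:
                    D           E           A
  I             0.346     0.02433      0.3891
  C           0.01639    -0.01639    -0.04918
  E            0.3624    0.007938      0.3399
  solve Keq expr → x = -0.01639; check Q = 8.5990e-04
Then add 0.03004 M of E.
Step 3:
                    D           E           A
  I            0.3624     0.03798      0.3399
  C           0.02193    -0.02193    -0.06578
  E            0.3843     0.01605      0.2741
  solve Keq expr → x = -0.02193; check Q = 8.5990e-04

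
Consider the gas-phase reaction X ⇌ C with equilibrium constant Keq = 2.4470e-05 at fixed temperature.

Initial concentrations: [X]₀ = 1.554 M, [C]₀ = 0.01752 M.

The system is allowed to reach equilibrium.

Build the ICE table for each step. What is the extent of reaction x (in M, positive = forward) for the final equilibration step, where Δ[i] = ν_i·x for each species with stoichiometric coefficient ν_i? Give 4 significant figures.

Q₀ = 0.01127 vs Keq = 2.4470e-05 ⇒ Q>K, reverse
Step 1:
                  X         C
  init        1.554   0.01752
  Δ         0.01748  -0.01748
  eq          1.571 3.8454e-05
  solve Keq expr → x = -0.01748; check Q = 2.4470e-05

x = -0.01748 M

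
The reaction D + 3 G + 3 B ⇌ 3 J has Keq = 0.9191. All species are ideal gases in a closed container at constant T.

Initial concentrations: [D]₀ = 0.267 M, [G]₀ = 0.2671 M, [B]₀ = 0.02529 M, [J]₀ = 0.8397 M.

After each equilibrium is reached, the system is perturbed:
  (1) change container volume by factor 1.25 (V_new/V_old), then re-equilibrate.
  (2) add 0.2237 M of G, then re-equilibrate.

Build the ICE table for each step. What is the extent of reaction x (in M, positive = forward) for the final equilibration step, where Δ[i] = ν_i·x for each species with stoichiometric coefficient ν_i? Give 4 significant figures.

Q₀ = 7.1944e+06 vs Keq = 0.9191 ⇒ Q>K, reverse
Step 1:
                  D         G         B         J
  Initial     0.267    0.2671   0.02529    0.8397
  Change     0.1737    0.5211    0.5211   -0.5211
  Equil      0.4407    0.7882    0.5464    0.3186
  solve Keq expr → x = -0.1737; check Q = 0.9191
Then change container volume by factor 1.25 (V_new/V_old).
Step 2:
                  D         G         B         J
  Initial    0.3526    0.6305    0.4371    0.2549
  Change    0.01198   0.03593   0.03593  -0.03593
  Equil      0.3645    0.6665     0.473     0.219
  solve Keq expr → x = -0.01198; check Q = 0.9191
Then add 0.2237 M of G.
Step 3:
                  D         G         B         J
  Initial    0.3645    0.8902     0.473     0.219
  Change   -0.01224  -0.03673  -0.03673   0.03673
  Equil      0.3523    0.8534    0.4363    0.2557
  solve Keq expr → x = 0.01224; check Q = 0.9191

x = 0.01224 M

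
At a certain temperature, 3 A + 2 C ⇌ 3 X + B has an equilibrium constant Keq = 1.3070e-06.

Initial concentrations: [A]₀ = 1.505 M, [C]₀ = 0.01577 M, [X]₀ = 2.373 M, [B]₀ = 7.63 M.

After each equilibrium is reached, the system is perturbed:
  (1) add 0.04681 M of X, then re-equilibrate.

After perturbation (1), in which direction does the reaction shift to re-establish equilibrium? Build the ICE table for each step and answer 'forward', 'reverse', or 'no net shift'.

Q₀ = 1.2027e+05 vs Keq = 1.3070e-06 ⇒ Q>K, reverse
Step 1:
                  A         C         X         B
  Initial     1.505   0.01577     2.373      7.63
  Change      2.343     1.562    -2.343    -0.781
  Equil       3.848     1.578   0.03002     6.849
  solve Keq expr → x = -0.781; check Q = 1.3070e-06
Then add 0.04681 M of X.
Step 2:
                  A         C         X         B
  Initial     3.848     1.578   0.07683     6.849
  Change    0.04604   0.03069  -0.04604  -0.01535
  Equil       3.894     1.608    0.0308     6.834
  solve Keq expr → x = -0.01535; check Q = 1.3070e-06

Direction: reverse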